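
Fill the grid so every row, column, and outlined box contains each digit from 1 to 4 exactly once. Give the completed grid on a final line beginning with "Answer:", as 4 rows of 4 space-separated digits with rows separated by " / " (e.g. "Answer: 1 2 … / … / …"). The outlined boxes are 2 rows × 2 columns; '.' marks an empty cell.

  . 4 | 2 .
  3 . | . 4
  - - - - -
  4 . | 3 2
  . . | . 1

Step 1. [r2c2∈{1,2}] across row 2, 2 lands solely at r2c2 ⇒ r2c2=2.
Step 2. [r4c1∈{2}] only 2 remains possible at r4c1. So r4c1=2.
Step 3. [r4c3∈{4}] r4c3 is down to just 4, so r4c3=4.
Step 4. [r2c3∈{1}] r2c3 is down to just 1 ⇒ r2c3=1.
Step 5. [r1c4∈{3}] only 3 remains possible at r1c4. So r1c4=3.
Step 6. [r4c2∈{3}] r4c2 has the single candidate 3. So r4c2=3.
Step 7. [r1c1∈{1}] nothing but 1 survives at r1c1 ⇒ r1c1=1.
Step 8. [r3c2∈{1}] nothing but 1 survives at r3c2, so r3c2=1.

Answer: 1 4 2 3 / 3 2 1 4 / 4 1 3 2 / 2 3 4 1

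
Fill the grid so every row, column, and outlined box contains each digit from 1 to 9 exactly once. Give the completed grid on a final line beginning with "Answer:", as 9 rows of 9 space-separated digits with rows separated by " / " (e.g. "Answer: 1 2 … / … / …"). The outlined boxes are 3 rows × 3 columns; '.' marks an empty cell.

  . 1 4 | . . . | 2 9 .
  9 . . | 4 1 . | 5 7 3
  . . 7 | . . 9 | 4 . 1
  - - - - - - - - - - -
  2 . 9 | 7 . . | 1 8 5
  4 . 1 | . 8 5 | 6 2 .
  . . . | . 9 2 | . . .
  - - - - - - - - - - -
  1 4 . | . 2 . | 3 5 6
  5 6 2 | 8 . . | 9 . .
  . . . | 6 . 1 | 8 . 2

Step 1. [r4c2∈{3}] r4c2's peers cover all but 3. So r4c2=3.
Step 2. [r8c9∈{4,7}] across box 9, 7 lands solely at r8c9. So r8c9=7.
Step 3. [r9c5∈{3,4,5,7}] across row 9, 5 lands solely at r9c5, so r9c5=5.
Step 4. [r3c2∈{2,5,8}] in box 1, 5 fits only at r3c2 ⇒ r3c2=5.
Step 5. [r3c1∈{3,6,8}] 8 has one home in row 3: r3c1. So r3c1=8.
Step 6. [r1c1∈{3,6}] in box 1, 3 fits only at r1c1. So r1c1=3.
Step 7. [r5c2∈{7}] only 7 remains possible at r5c2. So r5c2=7.
Step 8. [r2c3∈{6}] r2c3 is down to just 6, so r2c3=6.
Step 9. [r9c8∈{4}] r9c8 has the single candidate 4, so r9c8=4.
Step 10. [r5c4∈{3}] nothing but 3 survives at r5c4 ⇒ r5c4=3.
Step 11. [r3c5∈{3,6}] 3 has one home in row 3: r3c5. So r3c5=3.
Step 12. [r1c5∈{6,7}] in col 5, 7 fits only at r1c5 ⇒ r1c5=7.
Step 13. [r8c5∈{4}] r8c5 is down to just 4. So r8c5=4.
Step 14. [r1c6∈{6,8}] row 1 places 6 nowhere but r1c6, so r1c6=6.
Step 15. [r6c2∈{8}] only 8 remains possible at r6c2. So r6c2=8.
Step 16. [r6c8∈{3}] r6c8 is down to just 3. So r6c8=3.
Step 17. [r8c8∈{1}] r8c8 is down to just 1, so r8c8=1.
Step 18. [r1c9∈{8}] nothing but 8 survives at r1c9 ⇒ r1c9=8.
Step 19. [r9c2∈{9}] nothing but 9 survives at r9c2, so r9c2=9.
Step 20. [r7c4∈{9}] r7c4 has the single candidate 9. So r7c4=9.
Step 21. [r1c4∈{5}] nothing but 5 survives at r1c4, so r1c4=5.
Step 22. [r6c7∈{7}] r6c7's peers cover all but 7, so r6c7=7.
Step 23. [r3c4∈{2}] r3c4's peers cover all but 2, so r3c4=2.
Step 24. [r8c6∈{3}] r8c6 is down to just 3. So r8c6=3.
Step 25. [r4c6∈{4}] r4c6 is down to just 4, so r4c6=4.
Step 26. [r7c3∈{8}] only 8 remains possible at r7c3. So r7c3=8.
Step 27. [r6c9∈{4}] only 4 remains possible at r6c9 ⇒ r6c9=4.
Step 28. [r9c3∈{3}] nothing but 3 survives at r9c3. So r9c3=3.
Step 29. [r2c2∈{2}] r2c2 has the single candidate 2. So r2c2=2.
Step 30. [r6c1∈{6}] nothing but 6 survives at r6c1. So r6c1=6.
Step 31. [r9c1∈{7}] nothing but 7 survives at r9c1 ⇒ r9c1=7.
Step 32. [r2c6∈{8}] r2c6's peers cover all but 8 ⇒ r2c6=8.
Step 33. [r4c5∈{6}] r4c5's peers cover all but 6. So r4c5=6.
Step 34. [r5c9∈{9}] r5c9 is down to just 9, so r5c9=9.
Step 35. [r3c8∈{6}] nothing but 6 survives at r3c8 ⇒ r3c8=6.
Step 36. [r6c3∈{5}] r6c3's peers cover all but 5. So r6c3=5.
Step 37. [r7c6∈{7}] r7c6 has the single candidate 7, so r7c6=7.
Step 38. [r6c4∈{1}] only 1 remains possible at r6c4 ⇒ r6c4=1.

Answer: 3 1 4 5 7 6 2 9 8 / 9 2 6 4 1 8 5 7 3 / 8 5 7 2 3 9 4 6 1 / 2 3 9 7 6 4 1 8 5 / 4 7 1 3 8 5 6 2 9 / 6 8 5 1 9 2 7 3 4 / 1 4 8 9 2 7 3 5 6 / 5 6 2 8 4 3 9 1 7 / 7 9 3 6 5 1 8 4 2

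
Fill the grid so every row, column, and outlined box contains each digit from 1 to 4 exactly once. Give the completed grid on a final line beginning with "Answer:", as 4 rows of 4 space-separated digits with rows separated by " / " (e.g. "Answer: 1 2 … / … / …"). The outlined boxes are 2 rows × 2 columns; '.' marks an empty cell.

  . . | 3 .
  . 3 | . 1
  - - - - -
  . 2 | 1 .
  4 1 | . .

Step 1. [r3c4∈{3,4}] r3c4 is the only open cell in row 3 admitting 4 ⇒ r3c4=4.
Step 2. [r1c4∈{2}] nothing but 2 survives at r1c4. So r1c4=2.
Step 3. [r1c2∈{4}] r1c2 has the single candidate 4. So r1c2=4.
Step 4. [r1c1∈{1}] r1c1 has the single candidate 1, so r1c1=1.
Step 5. [r4c3∈{2}] only 2 remains possible at r4c3, so r4c3=2.
Step 6. [r3c1∈{3}] only 3 remains possible at r3c1, so r3c1=3.
Step 7. [r4c4∈{3}] r4c4's peers cover all but 3 ⇒ r4c4=3.
Step 8. [r2c1∈{2}] r2c1 has the single candidate 2 ⇒ r2c1=2.
Step 9. [r2c3∈{4}] only 4 remains possible at r2c3. So r2c3=4.

Answer: 1 4 3 2 / 2 3 4 1 / 3 2 1 4 / 4 1 2 3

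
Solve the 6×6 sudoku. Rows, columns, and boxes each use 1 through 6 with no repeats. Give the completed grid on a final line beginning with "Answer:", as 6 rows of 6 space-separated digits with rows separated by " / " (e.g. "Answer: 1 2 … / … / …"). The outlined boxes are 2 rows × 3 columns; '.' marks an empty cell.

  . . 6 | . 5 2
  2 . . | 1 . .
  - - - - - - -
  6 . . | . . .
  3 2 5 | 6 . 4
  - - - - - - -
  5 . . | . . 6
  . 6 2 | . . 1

Step 1. [r2c6∈{3}] r2c6 has the single candidate 3, so r2c6=3.
Step 2. [r2c3∈{4}] r2c3 has the single candidate 4, so r2c3=4.
Step 3. [r5c3∈{1,3}] 3 has one home in col 3: r5c3, so r5c3=3.
Step 4. [r6c4∈{3,4,5}] row 6 places 5 nowhere but r6c4 ⇒ r6c4=5.
Step 5. [r5c2∈{1,4}] row 5 places 1 nowhere but r5c2, so r5c2=1.
Step 6. [r6c5∈{3,4}] in row 6, 3 fits only at r6c5 ⇒ r6c5=3.
Step 7. [r5c5∈{2,4}] 4 has one home in col 5: r5c5, so r5c5=4.
Step 8. [r3c5∈{1,2}] across col 5, 2 lands solely at r3c5. So r3c5=2.
Step 9. [r6c1∈{4}] nothing but 4 survives at r6c1 ⇒ r6c1=4.
Step 10. [r3c3∈{1}] r3c3 has the single candidate 1 ⇒ r3c3=1.
Step 11. [r1c1∈{1}] r1c1 has the single candidate 1. So r1c1=1.
Step 12. [r3c4∈{3}] r3c4's peers cover all but 3, so r3c4=3.
Step 13. [r2c5∈{6}] only 6 remains possible at r2c5 ⇒ r2c5=6.
Step 14. [r5c4∈{2}] r5c4 has the single candidate 2, so r5c4=2.
Step 15. [r1c4∈{4}] r1c4 is down to just 4, so r1c4=4.
Step 16. [r3c6∈{5}] r3c6 has the single candidate 5, so r3c6=5.
Step 17. [r1c2∈{3}] r1c2's peers cover all but 3. So r1c2=3.
Step 18. [r4c5∈{1}] r4c5 is down to just 1 ⇒ r4c5=1.
Step 19. [r2c2∈{5}] r2c2 is down to just 5 ⇒ r2c2=5.
Step 20. [r3c2∈{4}] r3c2 has the single candidate 4. So r3c2=4.

Answer: 1 3 6 4 5 2 / 2 5 4 1 6 3 / 6 4 1 3 2 5 / 3 2 5 6 1 4 / 5 1 3 2 4 6 / 4 6 2 5 3 1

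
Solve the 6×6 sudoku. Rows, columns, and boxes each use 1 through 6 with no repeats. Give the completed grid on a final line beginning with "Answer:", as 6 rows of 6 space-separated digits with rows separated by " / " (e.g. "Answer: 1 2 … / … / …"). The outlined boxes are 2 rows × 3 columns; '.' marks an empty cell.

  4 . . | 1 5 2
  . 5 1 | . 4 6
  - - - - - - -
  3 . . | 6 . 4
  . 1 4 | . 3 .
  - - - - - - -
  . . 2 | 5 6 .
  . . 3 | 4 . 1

Step 1. [r4c1∈{2,5,6}] row 4 places 6 nowhere but r4c1. So r4c1=6.
Step 2. [r3c2∈{2}] only 2 remains possible at r3c2, so r3c2=2.
Step 3. [r6c2∈{6}] r6c2's peers cover all but 6 ⇒ r6c2=6.
Step 4. [r3c3∈{5}] r3c3 has the single candidate 5. So r3c3=5.
Step 5. [r5c1∈{1}] nothing but 1 survives at r5c1. So r5c1=1.
Step 6. [r6c1∈{5}] r6c1's peers cover all but 5, so r6c1=5.
Step 7. [r5c6∈{3}] only 3 remains possible at r5c6. So r5c6=3.
Step 8. [r6c5∈{2}] r6c5's peers cover all but 2 ⇒ r6c5=2.
Step 9. [r5c2∈{4}] only 4 remains possible at r5c2. So r5c2=4.
Step 10. [r1c2∈{3}] r1c2 has the single candidate 3. So r1c2=3.
Step 11. [r2c4∈{3}] r2c4 has the single candidate 3, so r2c4=3.
Step 12. [r2c1∈{2}] r2c1's peers cover all but 2, so r2c1=2.
Step 13. [r3c5∈{1}] r3c5's peers cover all but 1, so r3c5=1.
Step 14. [r1c3∈{6}] r1c3 is down to just 6. So r1c3=6.
Step 15. [r4c4∈{2}] r4c4 is down to just 2, so r4c4=2.
Step 16. [r4c6∈{5}] r4c6 is down to just 5 ⇒ r4c6=5.

Answer: 4 3 6 1 5 2 / 2 5 1 3 4 6 / 3 2 5 6 1 4 / 6 1 4 2 3 5 / 1 4 2 5 6 3 / 5 6 3 4 2 1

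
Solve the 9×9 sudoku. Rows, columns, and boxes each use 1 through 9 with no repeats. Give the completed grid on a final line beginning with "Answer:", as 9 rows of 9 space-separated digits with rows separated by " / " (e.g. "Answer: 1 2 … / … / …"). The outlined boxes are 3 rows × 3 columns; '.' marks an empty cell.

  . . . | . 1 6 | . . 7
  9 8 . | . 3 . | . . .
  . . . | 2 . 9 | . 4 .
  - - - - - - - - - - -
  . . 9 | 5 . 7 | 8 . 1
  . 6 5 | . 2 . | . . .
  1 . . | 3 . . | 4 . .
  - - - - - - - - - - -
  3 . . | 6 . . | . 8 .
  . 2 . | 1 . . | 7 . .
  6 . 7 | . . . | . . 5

Step 1. [r6c8∈{2,5,6,7,9}] 5 has one home in row 6: r6c8 ⇒ r6c8=5.
Step 2. [r6c6∈{8}] r6c6 has the single candidate 8. So r6c6=8.
Step 3. [r7c5∈{4,5,7,9}] row 7 places 7 nowhere but r7c5, so r7c5=7.
Step 4. [r6c3∈{2}] nothing but 2 survives at r6c3. So r6c3=2.
Step 5. [r4c8∈{2,3,6}] across row 4, 2 lands solely at r4c8 ⇒ r4c8=2.
Step 6. [r6c9∈{6,9}] in box 6, 6 fits only at r6c9. So r6c9=6.
Step 7. [r4c1∈{4}] r4c1 is down to just 4 ⇒ r4c1=4.
Step 8. [r6c5∈{9}] only 9 remains possible at r6c5. So r6c5=9.
Step 9. [r9c4∈{4,8,9}] in col 4, 9 fits only at r9c4, so r9c4=9.
Step 10. [r7c2∈{1,4,5,9}] in col 2, 9 fits only at r7c2 ⇒ r7c2=9.
Step 11. [r8c1∈{5,8}] r8c1 is the only open cell in box 7 admitting 5 ⇒ r8c1=5.
Step 12. [r3c5∈{5,8}] in col 5, 5 fits only at r3c5 ⇒ r3c5=5.
Step 13. [r2c6∈{4}] r2c6 is down to just 4, so r2c6=4.
Step 14. [r2c7∈{1,2,5,6}] row 2 places 5 nowhere but r2c7 ⇒ r2c7=5.
Step 15. [r3c7∈{1,3,6}] across col 7, 6 lands solely at r3c7. So r3c7=6.
Step 16. [r8c6∈{3}] only 3 remains possible at r8c6 ⇒ r8c6=3.
Step 17. [r5c8∈{3,7,9}] r5c8 is the only open cell in col 8 admitting 7. So r5c8=7.
Step 18. [r1c2∈{3,4,5}] row 1 places 5 nowhere but r1c2. So r1c2=5.
Step 19. [r9c2∈{1,4}] r9c2 is the only open cell in col 2 admitting 4. So r9c2=4.
Step 20. [r3c2∈{1,3,7}] col 2 places 1 nowhere but r3c2, so r3c2=1.
Step 21. [r8c5∈{4,8}] col 5 places 4 nowhere but r8c5 ⇒ r8c5=4.
Step 22. [r8c9∈{9}] only 9 remains possible at r8c9 ⇒ r8c9=9.
Step 23. [r5c7∈{3,9}] row 5 places 9 nowhere but r5c7 ⇒ r5c7=9.
Step 24. [r2c9∈{2}] r2c9's peers cover all but 2 ⇒ r2c9=2.
Step 25. [r1c7∈{3}] only 3 remains possible at r1c7. So r1c7=3.
Step 26. [r9c6∈{2}] r9c6 has the single candidate 2, so r9c6=2.
Step 27. [r9c7∈{1}] r9c7 is down to just 1, so r9c7=1.
Step 28. [r2c8∈{1}] r2c8 is down to just 1 ⇒ r2c8=1.
Step 29. [r1c8∈{9}] r1c8 is down to just 9, so r1c8=9.
Step 30. [r3c3∈{3}] only 3 remains possible at r3c3, so r3c3=3.
Step 31. [r1c4∈{8}] r1c4 has the single candidate 8. So r1c4=8.
Step 32. [r3c9∈{8}] r3c9 has the single candidate 8. So r3c9=8.
Step 33. [r1c3∈{4}] r1c3 is down to just 4 ⇒ r1c3=4.
Step 34. [r7c3∈{1}] nothing but 1 survives at r7c3 ⇒ r7c3=1.
Step 35. [r5c9∈{3}] r5c9 has the single candidate 3 ⇒ r5c9=3.
Step 36. [r4c2∈{3}] r4c2 has the single candidate 3, so r4c2=3.
Step 37. [r7c6∈{5}] only 5 remains possible at r7c6, so r7c6=5.
Step 38. [r6c2∈{7}] only 7 remains possible at r6c2. So r6c2=7.
Step 39. [r8c3∈{8}] only 8 remains possible at r8c3, so r8c3=8.
Step 40. [r5c1∈{8}] nothing but 8 survives at r5c1, so r5c1=8.
Step 41. [r7c7∈{2}] r7c7's peers cover all but 2, so r7c7=2.
Step 42. [r8c8∈{6}] nothing but 6 survives at r8c8 ⇒ r8c8=6.
Step 43. [r4c5∈{6}] r4c5's peers cover all but 6 ⇒ r4c5=6.
Step 44. [r3c1∈{7}] nothing but 7 survives at r3c1, so r3c1=7.
Step 45. [r2c3∈{6}] r2c3 has the single candidate 6. So r2c3=6.
Step 46. [r7c9∈{4}] r7c9 has the single candidate 4. So r7c9=4.
Step 47. [r9c8∈{3}] nothing but 3 survives at r9c8, so r9c8=3.
Step 48. [r1c1∈{2}] r1c1's peers cover all but 2, so r1c1=2.
Step 49. [r9c5∈{8}] r9c5 is down to just 8. So r9c5=8.
Step 50. [r2c4∈{7}] r2c4 has the single candidate 7, so r2c4=7.
Step 51. [r5c6∈{1}] r5c6's peers cover all but 1. So r5c6=1.
Step 52. [r5c4∈{4}] nothing but 4 survives at r5c4. So r5c4=4.

Answer: 2 5 4 8 1 6 3 9 7 / 9 8 6 7 3 4 5 1 2 / 7 1 3 2 5 9 6 4 8 / 4 3 9 5 6 7 8 2 1 / 8 6 5 4 2 1 9 7 3 / 1 7 2 3 9 8 4 5 6 / 3 9 1 6 7 5 2 8 4 / 5 2 8 1 4 3 7 6 9 / 6 4 7 9 8 2 1 3 5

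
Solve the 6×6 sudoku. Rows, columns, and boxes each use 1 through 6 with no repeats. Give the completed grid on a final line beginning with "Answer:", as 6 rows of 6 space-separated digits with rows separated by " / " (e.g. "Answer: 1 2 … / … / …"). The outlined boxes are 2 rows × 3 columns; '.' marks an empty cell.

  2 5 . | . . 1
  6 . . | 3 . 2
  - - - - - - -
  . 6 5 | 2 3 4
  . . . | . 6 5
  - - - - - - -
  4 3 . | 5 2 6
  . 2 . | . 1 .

Step 1. [r4c3∈{1,2,3,4}] 2 has one home in row 4: r4c3, so r4c3=2.
Step 2. [r1c5∈{4}] only 4 remains possible at r1c5. So r1c5=4.
Step 3. [r4c2∈{1,4}] r4c2 is the only open cell in row 4 admitting 4, so r4c2=4.
Step 4. [r4c1∈{1,3}] across row 4, 3 lands solely at r4c1. So r4c1=3.
Step 5. [r5c3∈{1}] r5c3's peers cover all but 1, so r5c3=1.
Step 6. [r4c4∈{1}] nothing but 1 survives at r4c4 ⇒ r4c4=1.
Step 7. [r2c5∈{5}] r2c5's peers cover all but 5, so r2c5=5.
Step 8. [r2c3∈{4}] nothing but 4 survives at r2c3 ⇒ r2c3=4.
Step 9. [r3c1∈{1}] r3c1 has the single candidate 1. So r3c1=1.
Step 10. [r6c3∈{6}] only 6 remains possible at r6c3, so r6c3=6.
Step 11. [r1c4∈{6}] nothing but 6 survives at r1c4, so r1c4=6.
Step 12. [r2c2∈{1}] r2c2 has the single candidate 1. So r2c2=1.
Step 13. [r1c3∈{3}] r1c3 has the single candidate 3 ⇒ r1c3=3.
Step 14. [r6c6∈{3}] only 3 remains possible at r6c6. So r6c6=3.
Step 15. [r6c4∈{4}] r6c4's peers cover all but 4 ⇒ r6c4=4.
Step 16. [r6c1∈{5}] r6c1 has the single candidate 5, so r6c1=5.

Answer: 2 5 3 6 4 1 / 6 1 4 3 5 2 / 1 6 5 2 3 4 / 3 4 2 1 6 5 / 4 3 1 5 2 6 / 5 2 6 4 1 3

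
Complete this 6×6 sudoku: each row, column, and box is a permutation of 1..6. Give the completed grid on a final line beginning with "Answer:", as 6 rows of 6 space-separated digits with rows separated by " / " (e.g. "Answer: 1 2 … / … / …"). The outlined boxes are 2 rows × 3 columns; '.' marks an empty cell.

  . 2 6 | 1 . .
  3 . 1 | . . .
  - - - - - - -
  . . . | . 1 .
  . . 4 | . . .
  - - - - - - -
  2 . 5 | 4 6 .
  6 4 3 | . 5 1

Step 1. [r3c6∈{2,3,4,5,6}] r3c6 is the only open cell in row 3 admitting 4, so r3c6=4.
Step 2. [r2c2∈{5}] r2c2 is down to just 5 ⇒ r2c2=5.
Step 3. [r6c4∈{2}] nothing but 2 survives at r6c4 ⇒ r6c4=2.
Step 4. [r2c4∈{6}] only 6 remains possible at r2c4, so r2c4=6.
Step 5. [r4c6∈{2,3,5,6}] across col 6, 6 lands solely at r4c6, so r4c6=6.
Step 6. [r4c5∈{2,3}] r4c5 is the only open cell in row 4 admitting 2. So r4c5=2.
Step 7. [r1c5∈{3,4}] col 5 places 3 nowhere but r1c5 ⇒ r1c5=3.
Step 8. [r3c1∈{5}] nothing but 5 survives at r3c1, so r3c1=5.
Step 9. [r3c4∈{3}] only 3 remains possible at r3c4. So r3c4=3.
Step 10. [r4c2∈{1,3}] row 4 places 3 nowhere but r4c2. So r4c2=3.
Step 11. [r2c5∈{4}] nothing but 4 survives at r2c5, so r2c5=4.
Step 12. [r1c6∈{5}] r1c6 is down to just 5, so r1c6=5.
Step 13. [r2c6∈{2}] r2c6 is down to just 2 ⇒ r2c6=2.
Step 14. [r5c2∈{1}] r5c2's peers cover all but 1, so r5c2=1.
Step 15. [r4c4∈{5}] r4c4's peers cover all but 5. So r4c4=5.
Step 16. [r3c2∈{6}] r3c2 is down to just 6, so r3c2=6.
Step 17. [r1c1∈{4}] nothing but 4 survives at r1c1 ⇒ r1c1=4.
Step 18. [r5c6∈{3}] nothing but 3 survives at r5c6, so r5c6=3.
Step 19. [r4c1∈{1}] r4c1 is down to just 1 ⇒ r4c1=1.
Step 20. [r3c3∈{2}] nothing but 2 survives at r3c3, so r3c3=2.

Answer: 4 2 6 1 3 5 / 3 5 1 6 4 2 / 5 6 2 3 1 4 / 1 3 4 5 2 6 / 2 1 5 4 6 3 / 6 4 3 2 5 1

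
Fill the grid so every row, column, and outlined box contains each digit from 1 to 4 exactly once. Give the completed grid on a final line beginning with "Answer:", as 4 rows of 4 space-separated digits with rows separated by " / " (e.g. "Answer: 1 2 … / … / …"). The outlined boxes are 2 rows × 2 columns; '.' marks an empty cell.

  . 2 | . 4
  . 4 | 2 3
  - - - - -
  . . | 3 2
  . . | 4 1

Step 1. [r2c1∈{1}] r2c1 is down to just 1, so r2c1=1.
Step 2. [r4c2∈{3}] r4c2's peers cover all but 3. So r4c2=3.
Step 3. [r3c1∈{4}] r3c1 is down to just 4 ⇒ r3c1=4.
Step 4. [r1c3∈{1}] r1c3's peers cover all but 1 ⇒ r1c3=1.
Step 5. [r1c1∈{3}] r1c1 has the single candidate 3 ⇒ r1c1=3.
Step 6. [r3c2∈{1}] r3c2 has the single candidate 1. So r3c2=1.
Step 7. [r4c1∈{2}] r4c1 has the single candidate 2, so r4c1=2.

Answer: 3 2 1 4 / 1 4 2 3 / 4 1 3 2 / 2 3 4 1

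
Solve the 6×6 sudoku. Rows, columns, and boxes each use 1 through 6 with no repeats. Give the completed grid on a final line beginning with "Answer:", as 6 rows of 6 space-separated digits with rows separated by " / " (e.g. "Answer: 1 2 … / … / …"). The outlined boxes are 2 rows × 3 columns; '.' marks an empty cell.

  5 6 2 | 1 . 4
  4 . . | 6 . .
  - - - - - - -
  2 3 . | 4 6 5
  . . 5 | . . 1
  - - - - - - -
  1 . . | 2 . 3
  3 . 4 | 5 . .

Step 1. [r2c3∈{1,3}] in col 3, 3 fits only at r2c3 ⇒ r2c3=3.
Step 2. [r4c5∈{2,3}] across row 4, 2 lands solely at r4c5 ⇒ r4c5=2.
Step 3. [r5c2∈{5}] r5c2's peers cover all but 5. So r5c2=5.
Step 4. [r4c2∈{4}] nothing but 4 survives at r4c2, so r4c2=4.
Step 5. [r5c3∈{6}] only 6 remains possible at r5c3. So r5c3=6.
Step 6. [r6c6∈{6}] r6c6's peers cover all but 6. So r6c6=6.
Step 7. [r5c5∈{4}] nothing but 4 survives at r5c5, so r5c5=4.
Step 8. [r2c5∈{5}] only 5 remains possible at r2c5, so r2c5=5.
Step 9. [r6c2∈{2}] r6c2 has the single candidate 2, so r6c2=2.
Step 10. [r2c2∈{1}] r2c2's peers cover all but 1, so r2c2=1.
Step 11. [r4c1∈{6}] only 6 remains possible at r4c1 ⇒ r4c1=6.
Step 12. [r3c3∈{1}] r3c3 has the single candidate 1, so r3c3=1.
Step 13. [r4c4∈{3}] nothing but 3 survives at r4c4. So r4c4=3.
Step 14. [r6c5∈{1}] r6c5 is down to just 1, so r6c5=1.
Step 15. [r2c6∈{2}] r2c6's peers cover all but 2. So r2c6=2.
Step 16. [r1c5∈{3}] r1c5 has the single candidate 3. So r1c5=3.

Answer: 5 6 2 1 3 4 / 4 1 3 6 5 2 / 2 3 1 4 6 5 / 6 4 5 3 2 1 / 1 5 6 2 4 3 / 3 2 4 5 1 6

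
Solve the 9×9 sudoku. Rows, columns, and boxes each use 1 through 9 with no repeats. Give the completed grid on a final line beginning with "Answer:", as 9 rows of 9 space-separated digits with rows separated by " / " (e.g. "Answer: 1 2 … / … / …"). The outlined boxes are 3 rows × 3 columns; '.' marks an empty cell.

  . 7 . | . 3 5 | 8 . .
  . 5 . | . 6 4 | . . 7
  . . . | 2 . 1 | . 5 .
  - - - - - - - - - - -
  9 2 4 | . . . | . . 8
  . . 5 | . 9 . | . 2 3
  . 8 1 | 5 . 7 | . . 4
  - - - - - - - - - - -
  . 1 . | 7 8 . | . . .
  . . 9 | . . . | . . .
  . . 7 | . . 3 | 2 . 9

Step 1. [r3c9∈{6}] r3c9 is down to just 6 ⇒ r3c9=6.
Step 2. [r4c6∈{6}] only 6 remains possible at r4c6. So r4c6=6.
Step 3. [r4c5∈{1}] r4c5's peers cover all but 1. So r4c5=1.
Step 4. [r5c2∈{6}] r5c2 is down to just 6 ⇒ r5c2=6.
Step 5. [r9c2∈{4}] r9c2 is down to just 4, so r9c2=4.
Step 6. [r8c2∈{3}] only 3 remains possible at r8c2 ⇒ r8c2=3.
Step 7. [r8c5∈{2,4,5}] across col 5, 4 lands solely at r8c5 ⇒ r8c5=4.
Step 8. [r7c9∈{5}] r7c9's peers cover all but 5, so r7c9=5.
Step 9. [r8c9∈{1}] r8c9's peers cover all but 1, so r8c9=1.
Step 10. [r8c1∈{2,5,6,8}] r8c1 is the only open cell in row 8 admitting 5, so r8c1=5.
Step 11. [r9c1∈{6,8}] 8 has one home in box 7: r9c1. So r9c1=8.
Step 12. [r9c8∈{6}] r9c8 is down to just 6 ⇒ r9c8=6.
Step 13. [r2c4∈{8,9}] box 2 places 8 nowhere but r2c4 ⇒ r2c4=8.
Step 14. [r8c7∈{7}] only 7 remains possible at r8c7. So r8c7=7.
Step 15. [r6c8∈{9}] r6c8 has the single candidate 9, so r6c8=9.
Step 16. [r2c7∈{1,3,9}] in row 2, 9 fits only at r2c7, so r2c7=9.
Step 17. [r1c9∈{2}] r1c9's peers cover all but 2, so r1c9=2.
Step 18. [r1c3∈{6}] r1c3 is down to just 6. So r1c3=6.
Step 19. [r7c3∈{2}] only 2 remains possible at r7c3, so r7c3=2.
Step 20. [r2c3∈{3}] only 3 remains possible at r2c3 ⇒ r2c3=3.
Step 21. [r3c1∈{4}] nothing but 4 survives at r3c1 ⇒ r3c1=4.
Step 22. [r1c8∈{1,4}] across row 1, 4 lands solely at r1c8 ⇒ r1c8=4.
Step 23. [r1c1∈{1}] only 1 remains possible at r1c1 ⇒ r1c1=1.
Step 24. [r7c8∈{3}] r7c8's peers cover all but 3. So r7c8=3.
Step 25. [r2c8∈{1}] r2c8's peers cover all but 1, so r2c8=1.
Step 26. [r8c4∈{6}] nothing but 6 survives at r8c4. So r8c4=6.
Step 27. [r4c4∈{3}] r4c4's peers cover all but 3 ⇒ r4c4=3.
Step 28. [r6c1∈{3}] r6c1 has the single candidate 3, so r6c1=3.
Step 29. [r6c5∈{2}] r6c5 is down to just 2 ⇒ r6c5=2.
Step 30. [r1c4∈{9}] r1c4 is down to just 9. So r1c4=9.
Step 31. [r8c8∈{8}] nothing but 8 survives at r8c8 ⇒ r8c8=8.
Step 32. [r7c7∈{4}] nothing but 4 survives at r7c7, so r7c7=4.
Step 33. [r6c7∈{6}] r6c7's peers cover all but 6, so r6c7=6.
Step 34. [r9c5∈{5}] nothing but 5 survives at r9c5, so r9c5=5.
Step 35. [r5c4∈{4}] r5c4 is down to just 4. So r5c4=4.
Step 36. [r9c4∈{1}] r9c4 has the single candidate 1. So r9c4=1.
Step 37. [r7c6∈{9}] r7c6 has the single candidate 9. So r7c6=9.
Step 38. [r5c1∈{7}] r5c1 has the single candidate 7. So r5c1=7.
Step 39. [r4c7∈{5}] r4c7 has the single candidate 5. So r4c7=5.
Step 40. [r5c6∈{8}] r5c6 is down to just 8. So r5c6=8.
Step 41. [r3c5∈{7}] r3c5's peers cover all but 7, so r3c5=7.
Step 42. [r7c1∈{6}] r7c1 has the single candidate 6, so r7c1=6.
Step 43. [r4c8∈{7}] r4c8 is down to just 7, so r4c8=7.
Step 44. [r3c3∈{8}] nothing but 8 survives at r3c3, so r3c3=8.
Step 45. [r2c1∈{2}] nothing but 2 survives at r2c1, so r2c1=2.
Step 46. [r5c7∈{1}] r5c7 is down to just 1, so r5c7=1.
Step 47. [r3c2∈{9}] r3c2's peers cover all but 9 ⇒ r3c2=9.
Step 48. [r3c7∈{3}] r3c7's peers cover all but 3. So r3c7=3.
Step 49. [r8c6∈{2}] r8c6's peers cover all but 2. So r8c6=2.

Answer: 1 7 6 9 3 5 8 4 2 / 2 5 3 8 6 4 9 1 7 / 4 9 8 2 7 1 3 5 6 / 9 2 4 3 1 6 5 7 8 / 7 6 5 4 9 8 1 2 3 / 3 8 1 5 2 7 6 9 4 / 6 1 2 7 8 9 4 3 5 / 5 3 9 6 4 2 7 8 1 / 8 4 7 1 5 3 2 6 9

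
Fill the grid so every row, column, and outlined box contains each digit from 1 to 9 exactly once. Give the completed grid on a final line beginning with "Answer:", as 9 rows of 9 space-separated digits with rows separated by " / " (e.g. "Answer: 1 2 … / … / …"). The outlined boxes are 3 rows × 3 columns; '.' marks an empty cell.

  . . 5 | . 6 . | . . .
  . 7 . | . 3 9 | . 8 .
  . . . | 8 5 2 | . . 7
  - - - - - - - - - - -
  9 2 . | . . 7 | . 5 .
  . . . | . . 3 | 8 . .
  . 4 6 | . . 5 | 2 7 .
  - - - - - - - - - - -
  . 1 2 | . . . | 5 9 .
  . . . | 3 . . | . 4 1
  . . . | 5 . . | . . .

Step 1. [r8c5∈{2,7,8,9}] row 8 places 2 nowhere but r8c5, so r8c5=2.
Step 2. [r9c5∈{1,4,7,8,9}] r9c5 is the only open cell in box 8 admitting 9 ⇒ r9c5=9.
Step 3. [r7c5∈{4,7,8}] 7 has one home in col 5: r7c5 ⇒ r7c5=7.
Step 4. [r5c4∈{1,2,4,6,9}] across row 5, 2 lands solely at r5c4 ⇒ r5c4=2.
Step 5. [r4c4∈{1,4,6}] in box 5, 6 fits only at r4c4. So r4c4=6.
Step 6. [r7c4∈{4}] r7c4's peers cover all but 4 ⇒ r7c4=4.
Step 7. [r2c4∈{1}] r2c4's peers cover all but 1 ⇒ r2c4=1.
Step 8. [r2c3∈{4}] r2c3's peers cover all but 4. So r2c3=4.
Step 9. [r3c7∈{1,3,4,6,9}] across row 3, 4 lands solely at r3c7. So r3c7=4.
Step 10. [r2c7∈{6}] r2c7's peers cover all but 6, so r2c7=6.
Step 11. [r9c1∈{3,4,6,7,8}] 4 has one home in row 9: r9c1, so r9c1=4.
Step 12. [r1c7∈{1,3,9}] col 7 places 9 nowhere but r1c7. So r1c7=9.
Step 13. [r4c7∈{1,3}] r4c7 is the only open cell in col 7 admitting 1. So r4c7=1.
Step 14. [r9c7∈{3,7}] col 7 places 3 nowhere but r9c7 ⇒ r9c7=3.
Step 15. [r7c1∈{3,6,8}] in row 7, 3 fits only at r7c1 ⇒ r7c1=3.
Step 16. [r9c3∈{7,8}] across row 9, 7 lands solely at r9c3. So r9c3=7.
Step 17. [r5c3∈{1}] r5c3's peers cover all but 1. So r5c3=1.
Step 18. [r6c1∈{8}] only 8 remains possible at r6c1 ⇒ r6c1=8.
Step 19. [r8c3∈{8,9}] col 3 places 8 nowhere but r8c3, so r8c3=8.
Step 20. [r9c2∈{6}] only 6 remains possible at r9c2. So r9c2=6.
Step 21. [r7c9∈{6,8}] across box 9, 6 lands solely at r7c9. So r7c9=6.
Step 22. [r6c9∈{3,9}] in row 6, 3 fits only at r6c9 ⇒ r6c9=3.
Step 23. [r1c9∈{2}] r1c9's peers cover all but 2. So r1c9=2.
Step 24. [r1c1∈{1}] nothing but 1 survives at r1c1. So r1c1=1.
Step 25. [r4c9∈{4}] nothing but 4 survives at r4c9, so r4c9=4.
Step 26. [r5c2∈{5}] r5c2 has the single candidate 5, so r5c2=5.
Step 27. [r1c8∈{3}] r1c8 has the single candidate 3, so r1c8=3.
Step 28. [r3c2∈{3,9}] r3c2 is the only open cell in col 2 admitting 3. So r3c2=3.
Step 29. [r9c6∈{1,8}] across row 9, 1 lands solely at r9c6. So r9c6=1.
Step 30. [r8c7∈{7}] r8c7's peers cover all but 7, so r8c7=7.
Step 31. [r5c1∈{7}] r5c1 has the single candidate 7. So r5c1=7.
Step 32. [r8c2∈{9}] nothing but 9 survives at r8c2, so r8c2=9.
Step 33. [r4c3∈{3}] r4c3 has the single candidate 3 ⇒ r4c3=3.
Step 34. [r5c8∈{6}] r5c8 is down to just 6. So r5c8=6.
Step 35. [r5c9∈{9}] r5c9 has the single candidate 9. So r5c9=9.
Step 36. [r9c8∈{2}] r9c8 has the single candidate 2 ⇒ r9c8=2.
Step 37. [r3c3∈{9}] only 9 remains possible at r3c3, so r3c3=9.
Step 38. [r8c6∈{6}] only 6 remains possible at r8c6. So r8c6=6.
Step 39. [r6c4∈{9}] r6c4's peers cover all but 9. So r6c4=9.
Step 40. [r6c5∈{1}] r6c5 has the single candidate 1 ⇒ r6c5=1.
Step 41. [r8c1∈{5}] only 5 remains possible at r8c1 ⇒ r8c1=5.
Step 42. [r9c9∈{8}] only 8 remains possible at r9c9, so r9c9=8.
Step 43. [r1c2∈{8}] r1c2 is down to just 8 ⇒ r1c2=8.
Step 44. [r1c4∈{7}] only 7 remains possible at r1c4 ⇒ r1c4=7.
Step 45. [r2c9∈{5}] r2c9's peers cover all but 5 ⇒ r2c9=5.
Step 46. [r4c5∈{8}] only 8 remains possible at r4c5, so r4c5=8.
Step 47. [r3c1∈{6}] only 6 remains possible at r3c1. So r3c1=6.
Step 48. [r5c5∈{4}] only 4 remains possible at r5c5, so r5c5=4.
Step 49. [r2c1∈{2}] r2c1's peers cover all but 2. So r2c1=2.
Step 50. [r3c8∈{1}] only 1 remains possible at r3c8. So r3c8=1.
Step 51. [r7c6∈{8}] nothing but 8 survives at r7c6, so r7c6=8.
Step 52. [r1c6∈{4}] nothing but 4 survives at r1c6 ⇒ r1c6=4.

Answer: 1 8 5 7 6 4 9 3 2 / 2 7 4 1 3 9 6 8 5 / 6 3 9 8 5 2 4 1 7 / 9 2 3 6 8 7 1 5 4 / 7 5 1 2 4 3 8 6 9 / 8 4 6 9 1 5 2 7 3 / 3 1 2 4 7 8 5 9 6 / 5 9 8 3 2 6 7 4 1 / 4 6 7 5 9 1 3 2 8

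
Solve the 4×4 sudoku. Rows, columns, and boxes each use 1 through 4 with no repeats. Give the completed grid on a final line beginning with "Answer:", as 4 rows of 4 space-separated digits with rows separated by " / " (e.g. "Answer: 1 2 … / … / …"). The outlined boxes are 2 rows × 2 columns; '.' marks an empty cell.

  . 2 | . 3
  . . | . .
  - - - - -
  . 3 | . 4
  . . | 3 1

Step 1. [r2c2∈{1,4}] col 2 places 1 nowhere but r2c2 ⇒ r2c2=1.
Step 2. [r1c1∈{4}] r1c1 has the single candidate 4 ⇒ r1c1=4.
Step 3. [r3c3∈{2}] r3c3's peers cover all but 2 ⇒ r3c3=2.
Step 4. [r4c2∈{4}] r4c2's peers cover all but 4, so r4c2=4.
Step 5. [r4c1∈{2}] r4c1 has the single candidate 2, so r4c1=2.
Step 6. [r3c1∈{1}] nothing but 1 survives at r3c1 ⇒ r3c1=1.
Step 7. [r2c1∈{3}] r2c1's peers cover all but 3, so r2c1=3.
Step 8. [r2c3∈{4}] r2c3 is down to just 4 ⇒ r2c3=4.
Step 9. [r2c4∈{2}] r2c4's peers cover all but 2. So r2c4=2.
Step 10. [r1c3∈{1}] r1c3's peers cover all but 1 ⇒ r1c3=1.

Answer: 4 2 1 3 / 3 1 4 2 / 1 3 2 4 / 2 4 3 1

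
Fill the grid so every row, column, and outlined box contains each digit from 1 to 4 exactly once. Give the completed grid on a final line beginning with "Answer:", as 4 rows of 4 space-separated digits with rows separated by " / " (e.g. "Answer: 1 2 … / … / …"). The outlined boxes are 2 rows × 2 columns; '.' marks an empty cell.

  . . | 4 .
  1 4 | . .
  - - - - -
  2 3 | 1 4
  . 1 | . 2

Step 1. [r2c4∈{3}] r2c4's peers cover all but 3, so r2c4=3.
Step 2. [r1c2∈{2}] only 2 remains possible at r1c2, so r1c2=2.
Step 3. [r1c4∈{1}] r1c4's peers cover all but 1 ⇒ r1c4=1.
Step 4. [r4c1∈{4}] r4c1 has the single candidate 4 ⇒ r4c1=4.
Step 5. [r4c3∈{3}] nothing but 3 survives at r4c3. So r4c3=3.
Step 6. [r2c3∈{2}] nothing but 2 survives at r2c3 ⇒ r2c3=2.
Step 7. [r1c1∈{3}] only 3 remains possible at r1c1, so r1c1=3.

Answer: 3 2 4 1 / 1 4 2 3 / 2 3 1 4 / 4 1 3 2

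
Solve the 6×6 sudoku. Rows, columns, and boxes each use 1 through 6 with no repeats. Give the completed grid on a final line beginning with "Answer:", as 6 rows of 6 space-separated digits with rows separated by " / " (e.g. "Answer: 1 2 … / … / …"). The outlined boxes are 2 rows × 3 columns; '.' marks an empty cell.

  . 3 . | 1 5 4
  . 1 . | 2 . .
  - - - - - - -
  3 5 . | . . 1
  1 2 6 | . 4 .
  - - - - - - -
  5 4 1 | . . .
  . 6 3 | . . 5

Step 1. [r5c6∈{2,3,6}] in col 6, 2 fits only at r5c6. So r5c6=2.
Step 2. [r2c6∈{3,6}] across col 6, 6 lands solely at r2c6, so r2c6=6.
Step 3. [r3c4∈{6}] nothing but 6 survives at r3c4. So r3c4=6.
Step 4. [r5c4∈{3}] r5c4 is down to just 3, so r5c4=3.
Step 5. [r6c1∈{2}] r6c1 is down to just 2. So r6c1=2.
Step 6. [r2c1∈{4}] r2c1 has the single candidate 4, so r2c1=4.
Step 7. [r6c4∈{4}] r6c4 is down to just 4, so r6c4=4.
Step 8. [r6c5∈{1}] r6c5 has the single candidate 1. So r6c5=1.
Step 9. [r1c3∈{2}] only 2 remains possible at r1c3 ⇒ r1c3=2.
Step 10. [r4c4∈{5}] nothing but 5 survives at r4c4 ⇒ r4c4=5.
Step 11. [r3c3∈{4}] nothing but 4 survives at r3c3. So r3c3=4.
Step 12. [r3c5∈{2}] r3c5 has the single candidate 2, so r3c5=2.
Step 13. [r4c6∈{3}] nothing but 3 survives at r4c6, so r4c6=3.
Step 14. [r2c5∈{3}] r2c5 is down to just 3. So r2c5=3.
Step 15. [r1c1∈{6}] only 6 remains possible at r1c1, so r1c1=6.
Step 16. [r5c5∈{6}] nothing but 6 survives at r5c5, so r5c5=6.
Step 17. [r2c3∈{5}] only 5 remains possible at r2c3. So r2c3=5.

Answer: 6 3 2 1 5 4 / 4 1 5 2 3 6 / 3 5 4 6 2 1 / 1 2 6 5 4 3 / 5 4 1 3 6 2 / 2 6 3 4 1 5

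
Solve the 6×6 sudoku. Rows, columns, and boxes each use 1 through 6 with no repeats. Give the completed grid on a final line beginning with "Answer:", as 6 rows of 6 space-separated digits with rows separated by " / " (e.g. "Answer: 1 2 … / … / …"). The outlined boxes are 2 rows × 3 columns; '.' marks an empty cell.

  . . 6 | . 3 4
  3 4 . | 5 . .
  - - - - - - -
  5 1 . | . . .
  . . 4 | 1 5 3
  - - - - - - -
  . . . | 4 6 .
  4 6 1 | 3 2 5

Step 1. [r2c3∈{2}] only 2 remains possible at r2c3 ⇒ r2c3=2.
Step 2. [r5c2∈{2,3,5}] in col 2, 3 fits only at r5c2, so r5c2=3.
Step 3. [r2c6∈{1,6}] in row 2, 6 fits only at r2c6. So r2c6=6.
Step 4. [r4c1∈{2,6}] across row 4, 6 lands solely at r4c1, so r4c1=6.
Step 5. [r3c6∈{2}] only 2 remains possible at r3c6 ⇒ r3c6=2.
Step 6. [r4c2∈{2}] r4c2 has the single candidate 2, so r4c2=2.
Step 7. [r1c1∈{1}] nothing but 1 survives at r1c1. So r1c1=1.
Step 8. [r1c4∈{2}] nothing but 2 survives at r1c4. So r1c4=2.
Step 9. [r5c6∈{1}] r5c6's peers cover all but 1 ⇒ r5c6=1.
Step 10. [r3c3∈{3}] nothing but 3 survives at r3c3. So r3c3=3.
Step 11. [r3c4∈{6}] r3c4 is down to just 6, so r3c4=6.
Step 12. [r2c5∈{1}] r2c5 has the single candidate 1, so r2c5=1.
Step 13. [r1c2∈{5}] r1c2 has the single candidate 5, so r1c2=5.
Step 14. [r5c1∈{2}] only 2 remains possible at r5c1, so r5c1=2.
Step 15. [r3c5∈{4}] nothing but 4 survives at r3c5. So r3c5=4.
Step 16. [r5c3∈{5}] r5c3 is down to just 5, so r5c3=5.

Answer: 1 5 6 2 3 4 / 3 4 2 5 1 6 / 5 1 3 6 4 2 / 6 2 4 1 5 3 / 2 3 5 4 6 1 / 4 6 1 3 2 5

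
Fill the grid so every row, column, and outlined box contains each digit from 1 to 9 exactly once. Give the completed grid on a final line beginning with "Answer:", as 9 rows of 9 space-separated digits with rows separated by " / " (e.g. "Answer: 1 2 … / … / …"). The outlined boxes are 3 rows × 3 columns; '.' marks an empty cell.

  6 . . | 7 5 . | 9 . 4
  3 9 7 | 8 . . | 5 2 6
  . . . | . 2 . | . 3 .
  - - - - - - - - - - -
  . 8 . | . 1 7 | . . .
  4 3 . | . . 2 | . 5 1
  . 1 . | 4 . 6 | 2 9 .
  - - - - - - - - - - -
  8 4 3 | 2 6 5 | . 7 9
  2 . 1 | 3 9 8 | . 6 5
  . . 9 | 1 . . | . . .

Step 1. [r9c6∈{4}] r9c6's peers cover all but 4. So r9c6=4.
Step 2. [r6c3∈{5}] nothing but 5 survives at r6c3. So r6c3=5.
Step 3. [r5c7∈{6,7,8}] 7 has one home in row 5: r5c7. So r5c7=7.
Step 4. [r6c9∈{3,8}] r6c9 is the only open cell in box 6 admitting 8, so r6c9=8.
Step 5. [r4c7∈{3,4,6}] 6 has one home in col 7: r4c7 ⇒ r4c7=6.
Step 6. [r1c8∈{1,8}] col 8 places 1 nowhere but r1c8. So r1c8=1.
Step 7. [r9c5∈{7}] nothing but 7 survives at r9c5, so r9c5=7.
Step 8. [r5c4∈{9}] r5c4's peers cover all but 9 ⇒ r5c4=9.
Step 9. [r3c7∈{8}] nothing but 8 survives at r3c7, so r3c7=8.
Step 10. [r9c1∈{5}] nothing but 5 survives at r9c1. So r9c1=5.
Step 11. [r4c3∈{2}] r4c3 is down to just 2, so r4c3=2.
Step 12. [r2c6∈{1}] only 1 remains possible at r2c6. So r2c6=1.
Step 13. [r9c9∈{2,3}] 2 has one home in row 9: r9c9, so r9c9=2.
Step 14. [r5c5∈{8}] nothing but 8 survives at r5c5. So r5c5=8.
Step 15. [r3c6∈{9}] r3c6 has the single candidate 9 ⇒ r3c6=9.
Step 16. [r4c4∈{5}] nothing but 5 survives at r4c4 ⇒ r4c4=5.
Step 17. [r1c3∈{8}] r1c3 has the single candidate 8. So r1c3=8.
Step 18. [r6c1∈{7}] r6c1 has the single candidate 7, so r6c1=7.
Step 19. [r5c3∈{6}] only 6 remains possible at r5c3. So r5c3=6.
Step 20. [r4c9∈{3}] r4c9's peers cover all but 3. So r4c9=3.
Step 21. [r2c5∈{4}] nothing but 4 survives at r2c5 ⇒ r2c5=4.
Step 22. [r3c9∈{7}] r3c9 has the single candidate 7. So r3c9=7.
Step 23. [r9c7∈{3}] nothing but 3 survives at r9c7. So r9c7=3.
Step 24. [r1c6∈{3}] only 3 remains possible at r1c6, so r1c6=3.
Step 25. [r3c2∈{5}] only 5 remains possible at r3c2 ⇒ r3c2=5.
Step 26. [r8c7∈{4}] r8c7 is down to just 4. So r8c7=4.
Step 27. [r3c3∈{4}] r3c3 has the single candidate 4, so r3c3=4.
Step 28. [r9c8∈{8}] r9c8 is down to just 8, so r9c8=8.
Step 29. [r7c7∈{1}] nothing but 1 survives at r7c7, so r7c7=1.
Step 30. [r6c5∈{3}] r6c5 has the single candidate 3, so r6c5=3.
Step 31. [r8c2∈{7}] only 7 remains possible at r8c2. So r8c2=7.
Step 32. [r4c1∈{9}] r4c1 has the single candidate 9 ⇒ r4c1=9.
Step 33. [r3c4∈{6}] r3c4 has the single candidate 6 ⇒ r3c4=6.
Step 34. [r3c1∈{1}] nothing but 1 survives at r3c1. So r3c1=1.
Step 35. [r1c2∈{2}] r1c2's peers cover all but 2 ⇒ r1c2=2.
Step 36. [r4c8∈{4}] nothing but 4 survives at r4c8, so r4c8=4.
Step 37. [r9c2∈{6}] only 6 remains possible at r9c2 ⇒ r9c2=6.

Answer: 6 2 8 7 5 3 9 1 4 / 3 9 7 8 4 1 5 2 6 / 1 5 4 6 2 9 8 3 7 / 9 8 2 5 1 7 6 4 3 / 4 3 6 9 8 2 7 5 1 / 7 1 5 4 3 6 2 9 8 / 8 4 3 2 6 5 1 7 9 / 2 7 1 3 9 8 4 6 5 / 5 6 9 1 7 4 3 8 2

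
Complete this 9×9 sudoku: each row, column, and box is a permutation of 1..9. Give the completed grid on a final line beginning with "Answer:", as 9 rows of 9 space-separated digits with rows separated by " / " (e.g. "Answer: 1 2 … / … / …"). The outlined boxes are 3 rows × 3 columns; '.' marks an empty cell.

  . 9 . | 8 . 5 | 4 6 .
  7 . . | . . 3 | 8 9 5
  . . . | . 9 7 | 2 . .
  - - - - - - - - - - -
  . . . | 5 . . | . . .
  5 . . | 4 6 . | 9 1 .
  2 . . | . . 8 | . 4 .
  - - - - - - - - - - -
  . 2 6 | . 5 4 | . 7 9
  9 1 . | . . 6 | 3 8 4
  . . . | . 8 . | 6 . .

Step 1. [r4c7∈{7}] nothing but 7 survives at r4c7, so r4c7=7.
Step 2. [r3c8∈{3}] r3c8 has the single candidate 3, so r3c8=3.
Step 3. [r3c9∈{1}] r3c9 is down to just 1, so r3c9=1.
Step 4. [r4c8∈{2}] only 2 remains possible at r4c8. So r4c8=2.
Step 5. [r8c3∈{5,7}] 5 has one home in row 8: r8c3, so r8c3=5.
Step 6. [r2c5∈{1,2,4}] 4 has one home in col 5: r2c5, so r2c5=4.
Step 7. [r2c2∈{6}] only 6 remains possible at r2c2 ⇒ r2c2=6.
Step 8. [r4c1∈{1,3,4,6,8}] col 1 places 6 nowhere but r4c1. So r4c1=6.
Step 9. [r1c1∈{1,3}] 1 has one home in col 1: r1c1, so r1c1=1.
Step 10. [r1c3∈{2,3}] r1c3 is the only open cell in row 1 admitting 3. So r1c3=3.
Step 11. [r2c4∈{1,2}] across row 2, 1 lands solely at r2c4. So r2c4=1.
Step 12. [r7c4∈{3}] only 3 remains possible at r7c4, so r7c4=3.
Step 13. [r9c6∈{1,2,9}] across row 9, 1 lands solely at r9c6, so r9c6=1.
Step 14. [r9c4∈{2,7,9}] in row 9, 9 fits only at r9c4, so r9c4=9.
Step 15. [r6c4∈{7}] r6c4 is down to just 7 ⇒ r6c4=7.
Step 16. [r6c2∈{3}] only 3 remains possible at r6c2, so r6c2=3.
Step 17. [r4c5∈{1,3}] across col 5, 3 lands solely at r4c5 ⇒ r4c5=3.
Step 18. [r4c3∈{1,4,8,9}] 1 has one home in row 4: r4c3. So r4c3=1.
Step 19. [r4c2∈{4,8}] r4c2 is the only open cell in row 4 admitting 4. So r4c2=4.
Step 20. [r9c2∈{7}] only 7 remains possible at r9c2. So r9c2=7.
Step 21. [r5c2∈{8}] r5c2's peers cover all but 8. So r5c2=8.
Step 22. [r3c3∈{4,8}] col 3 places 8 nowhere but r3c3 ⇒ r3c3=8.
Step 23. [r8c4∈{2}] r8c4's peers cover all but 2. So r8c4=2.
Step 24. [r3c1∈{4}] nothing but 4 survives at r3c1 ⇒ r3c1=4.
Step 25. [r6c7∈{5}] only 5 remains possible at r6c7. So r6c7=5.
Step 26. [r4c6∈{9}] only 9 remains possible at r4c6 ⇒ r4c6=9.
Step 27. [r5c9∈{3}] r5c9 has the single candidate 3, so r5c9=3.
Step 28. [r6c5∈{1}] nothing but 1 survives at r6c5, so r6c5=1.
Step 29. [r8c5∈{7}] r8c5 has the single candidate 7 ⇒ r8c5=7.
Step 30. [r3c4∈{6}] r3c4's peers cover all but 6, so r3c4=6.
Step 31. [r6c9∈{6}] r6c9's peers cover all but 6 ⇒ r6c9=6.
Step 32. [r9c3∈{4}] r9c3's peers cover all but 4, so r9c3=4.
Step 33. [r4c9∈{8}] r4c9 has the single candidate 8 ⇒ r4c9=8.
Step 34. [r6c3∈{9}] r6c3 has the single candidate 9 ⇒ r6c3=9.
Step 35. [r7c7∈{1}] nothing but 1 survives at r7c7, so r7c7=1.
Step 36. [r5c6∈{2}] r5c6 has the single candidate 2, so r5c6=2.
Step 37. [r1c9∈{7}] nothing but 7 survives at r1c9. So r1c9=7.
Step 38. [r7c1∈{8}] r7c1 has the single candidate 8, so r7c1=8.
Step 39. [r2c3∈{2}] only 2 remains possible at r2c3, so r2c3=2.
Step 40. [r9c8∈{5}] only 5 remains possible at r9c8 ⇒ r9c8=5.
Step 41. [r9c9∈{2}] r9c9 is down to just 2. So r9c9=2.
Step 42. [r9c1∈{3}] r9c1 is down to just 3. So r9c1=3.
Step 43. [r5c3∈{7}] r5c3 is down to just 7, so r5c3=7.
Step 44. [r3c2∈{5}] r3c2 has the single candidate 5. So r3c2=5.
Step 45. [r1c5∈{2}] r1c5 is down to just 2 ⇒ r1c5=2.

Answer: 1 9 3 8 2 5 4 6 7 / 7 6 2 1 4 3 8 9 5 / 4 5 8 6 9 7 2 3 1 / 6 4 1 5 3 9 7 2 8 / 5 8 7 4 6 2 9 1 3 / 2 3 9 7 1 8 5 4 6 / 8 2 6 3 5 4 1 7 9 / 9 1 5 2 7 6 3 8 4 / 3 7 4 9 8 1 6 5 2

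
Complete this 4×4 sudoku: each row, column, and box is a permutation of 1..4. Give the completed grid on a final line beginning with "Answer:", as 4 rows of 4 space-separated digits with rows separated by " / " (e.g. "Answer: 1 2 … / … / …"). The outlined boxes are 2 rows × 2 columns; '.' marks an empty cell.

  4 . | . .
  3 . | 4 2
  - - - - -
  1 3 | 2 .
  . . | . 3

Step 1. [r1c4∈{1}] r1c4's peers cover all but 1, so r1c4=1.
Step 2. [r4c1∈{2}] only 2 remains possible at r4c1, so r4c1=2.
Step 3. [r4c2∈{4}] nothing but 4 survives at r4c2, so r4c2=4.
Step 4. [r2c2∈{1}] r2c2 has the single candidate 1, so r2c2=1.
Step 5. [r1c2∈{2}] r1c2 is down to just 2 ⇒ r1c2=2.
Step 6. [r3c4∈{4}] r3c4 is down to just 4. So r3c4=4.
Step 7. [r4c3∈{1}] r4c3 has the single candidate 1. So r4c3=1.
Step 8. [r1c3∈{3}] only 3 remains possible at r1c3, so r1c3=3.

Answer: 4 2 3 1 / 3 1 4 2 / 1 3 2 4 / 2 4 1 3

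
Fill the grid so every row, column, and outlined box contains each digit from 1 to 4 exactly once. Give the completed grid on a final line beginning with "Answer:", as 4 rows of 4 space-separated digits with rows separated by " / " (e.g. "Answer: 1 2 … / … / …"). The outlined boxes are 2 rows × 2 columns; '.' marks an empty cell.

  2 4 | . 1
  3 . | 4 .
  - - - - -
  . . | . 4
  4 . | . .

Step 1. [r4c4∈{2,3}] 3 has one home in col 4: r4c4 ⇒ r4c4=3.
Step 2. [r3c1∈{1}] r3c1 is down to just 1 ⇒ r3c1=1.
Step 3. [r4c2∈{2}] r4c2 has the single candidate 2, so r4c2=2.
Step 4. [r4c3∈{1}] nothing but 1 survives at r4c3. So r4c3=1.
Step 5. [r2c4∈{2}] r2c4 is down to just 2, so r2c4=2.
Step 6. [r3c3∈{2}] r3c3 is down to just 2, so r3c3=2.
Step 7. [r2c2∈{1}] only 1 remains possible at r2c2. So r2c2=1.
Step 8. [r3c2∈{3}] only 3 remains possible at r3c2 ⇒ r3c2=3.
Step 9. [r1c3∈{3}] only 3 remains possible at r1c3. So r1c3=3.

Answer: 2 4 3 1 / 3 1 4 2 / 1 3 2 4 / 4 2 1 3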